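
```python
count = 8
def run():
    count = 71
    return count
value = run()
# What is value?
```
71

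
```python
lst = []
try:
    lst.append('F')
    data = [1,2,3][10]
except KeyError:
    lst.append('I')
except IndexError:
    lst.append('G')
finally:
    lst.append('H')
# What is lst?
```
['F', 'G', 'H']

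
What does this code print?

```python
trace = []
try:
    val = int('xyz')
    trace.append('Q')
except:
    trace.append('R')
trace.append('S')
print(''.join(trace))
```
RS

Exception raised in try, caught by bare except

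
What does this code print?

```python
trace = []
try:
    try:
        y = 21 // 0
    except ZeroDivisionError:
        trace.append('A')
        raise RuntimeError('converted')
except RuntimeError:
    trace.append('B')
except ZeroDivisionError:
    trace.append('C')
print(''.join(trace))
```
AB

New RuntimeError raised, caught by outer RuntimeError handler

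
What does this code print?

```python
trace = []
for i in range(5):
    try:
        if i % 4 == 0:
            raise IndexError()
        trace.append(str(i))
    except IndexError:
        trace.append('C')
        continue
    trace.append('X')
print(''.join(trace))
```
C1X2X3XC

continue in except skips rest of loop body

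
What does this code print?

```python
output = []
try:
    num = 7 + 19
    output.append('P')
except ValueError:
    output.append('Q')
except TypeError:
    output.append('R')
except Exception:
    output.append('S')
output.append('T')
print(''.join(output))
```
PT

No exception, try block completes normally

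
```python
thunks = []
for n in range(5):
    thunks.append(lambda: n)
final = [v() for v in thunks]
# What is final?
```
[4, 4, 4, 4, 4]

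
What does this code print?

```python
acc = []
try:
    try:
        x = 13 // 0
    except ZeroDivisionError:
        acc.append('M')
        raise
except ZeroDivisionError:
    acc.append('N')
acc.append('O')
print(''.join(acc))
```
MNO

raise without argument re-raises current exception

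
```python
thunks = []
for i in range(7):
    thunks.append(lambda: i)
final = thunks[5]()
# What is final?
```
6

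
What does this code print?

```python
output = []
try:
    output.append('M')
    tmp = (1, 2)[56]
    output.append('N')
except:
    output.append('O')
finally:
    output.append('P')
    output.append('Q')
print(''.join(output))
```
MOPQ

Code before exception runs, then except, then all of finally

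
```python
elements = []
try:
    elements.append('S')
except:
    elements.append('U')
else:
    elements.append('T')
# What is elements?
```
['S', 'T']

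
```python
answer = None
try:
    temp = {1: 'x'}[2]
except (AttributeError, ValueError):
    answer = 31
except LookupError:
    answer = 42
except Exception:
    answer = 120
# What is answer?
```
42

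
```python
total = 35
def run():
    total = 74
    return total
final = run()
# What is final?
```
74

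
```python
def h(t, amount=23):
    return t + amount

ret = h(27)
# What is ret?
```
50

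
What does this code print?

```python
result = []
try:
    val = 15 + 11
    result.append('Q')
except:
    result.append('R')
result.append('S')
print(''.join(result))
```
QS

No exception, try block completes normally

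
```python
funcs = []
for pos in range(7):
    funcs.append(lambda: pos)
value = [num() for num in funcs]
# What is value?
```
[6, 6, 6, 6, 6, 6, 6]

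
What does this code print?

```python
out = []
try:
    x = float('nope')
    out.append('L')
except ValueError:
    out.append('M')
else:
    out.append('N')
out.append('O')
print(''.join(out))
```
MO

else block skipped when exception is caught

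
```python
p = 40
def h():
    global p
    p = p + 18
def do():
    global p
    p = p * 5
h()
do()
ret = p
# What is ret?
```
290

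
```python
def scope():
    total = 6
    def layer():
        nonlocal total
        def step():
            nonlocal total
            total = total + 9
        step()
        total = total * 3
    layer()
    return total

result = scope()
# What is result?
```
45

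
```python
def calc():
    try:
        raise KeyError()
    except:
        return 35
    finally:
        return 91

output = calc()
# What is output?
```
91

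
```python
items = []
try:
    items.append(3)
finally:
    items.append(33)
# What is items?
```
[3, 33]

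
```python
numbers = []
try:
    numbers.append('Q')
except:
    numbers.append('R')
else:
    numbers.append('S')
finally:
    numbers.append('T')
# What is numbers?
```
['Q', 'S', 'T']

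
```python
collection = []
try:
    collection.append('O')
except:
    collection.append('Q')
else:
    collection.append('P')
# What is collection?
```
['O', 'P']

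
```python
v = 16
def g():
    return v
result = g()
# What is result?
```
16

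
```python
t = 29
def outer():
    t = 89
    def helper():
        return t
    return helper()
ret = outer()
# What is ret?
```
89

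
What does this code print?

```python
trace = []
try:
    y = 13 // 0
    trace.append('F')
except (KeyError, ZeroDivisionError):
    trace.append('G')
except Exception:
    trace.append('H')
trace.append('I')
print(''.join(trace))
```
GI

ZeroDivisionError matches tuple containing it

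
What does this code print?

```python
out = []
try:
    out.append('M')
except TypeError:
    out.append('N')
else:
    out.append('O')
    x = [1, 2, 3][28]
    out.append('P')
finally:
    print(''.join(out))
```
MO

Try succeeds, else appends 'O', IndexError in else is uncaught, finally prints before exception propagates ('P' never appended)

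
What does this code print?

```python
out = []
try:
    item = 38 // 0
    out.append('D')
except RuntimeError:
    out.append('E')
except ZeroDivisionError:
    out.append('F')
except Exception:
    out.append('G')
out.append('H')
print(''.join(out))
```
FH

ZeroDivisionError matches before generic Exception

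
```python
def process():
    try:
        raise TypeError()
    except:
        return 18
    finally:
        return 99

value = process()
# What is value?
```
99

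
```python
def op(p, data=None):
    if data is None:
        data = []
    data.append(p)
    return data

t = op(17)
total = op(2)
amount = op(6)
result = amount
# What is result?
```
[6]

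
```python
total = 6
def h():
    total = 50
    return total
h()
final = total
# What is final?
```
6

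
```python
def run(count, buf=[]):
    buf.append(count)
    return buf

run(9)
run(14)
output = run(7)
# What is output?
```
[9, 14, 7]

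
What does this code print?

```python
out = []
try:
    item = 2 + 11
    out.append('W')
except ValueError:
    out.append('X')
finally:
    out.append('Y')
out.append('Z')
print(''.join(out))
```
WYZ

finally runs after normal execution too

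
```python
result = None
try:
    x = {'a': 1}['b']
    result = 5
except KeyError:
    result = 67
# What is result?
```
67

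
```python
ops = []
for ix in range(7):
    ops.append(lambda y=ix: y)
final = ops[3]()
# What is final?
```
3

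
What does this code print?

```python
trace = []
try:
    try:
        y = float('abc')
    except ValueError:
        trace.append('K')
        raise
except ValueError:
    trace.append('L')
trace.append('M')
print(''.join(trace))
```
KLM

raise without argument re-raises current exception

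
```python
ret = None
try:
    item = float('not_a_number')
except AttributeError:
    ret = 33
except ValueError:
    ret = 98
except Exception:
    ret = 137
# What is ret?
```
98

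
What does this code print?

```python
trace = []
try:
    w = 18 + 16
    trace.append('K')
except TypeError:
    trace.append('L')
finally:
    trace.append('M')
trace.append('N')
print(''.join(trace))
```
KMN

finally runs after normal execution too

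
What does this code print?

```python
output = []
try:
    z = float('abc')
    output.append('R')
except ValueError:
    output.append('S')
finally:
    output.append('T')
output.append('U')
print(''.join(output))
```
STU

finally always runs, even after exception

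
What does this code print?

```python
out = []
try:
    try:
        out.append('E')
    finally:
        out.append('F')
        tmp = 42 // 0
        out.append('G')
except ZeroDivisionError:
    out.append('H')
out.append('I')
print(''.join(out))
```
EFHI

Exception in inner finally caught by outer except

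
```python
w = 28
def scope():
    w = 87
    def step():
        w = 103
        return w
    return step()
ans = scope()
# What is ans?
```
103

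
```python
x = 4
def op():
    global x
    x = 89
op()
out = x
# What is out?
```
89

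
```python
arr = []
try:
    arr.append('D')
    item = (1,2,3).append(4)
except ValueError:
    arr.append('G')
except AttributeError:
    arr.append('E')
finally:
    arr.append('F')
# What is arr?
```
['D', 'E', 'F']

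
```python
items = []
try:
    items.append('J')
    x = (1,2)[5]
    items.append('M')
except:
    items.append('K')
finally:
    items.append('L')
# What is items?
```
['J', 'K', 'L']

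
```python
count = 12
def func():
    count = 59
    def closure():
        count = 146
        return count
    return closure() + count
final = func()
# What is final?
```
205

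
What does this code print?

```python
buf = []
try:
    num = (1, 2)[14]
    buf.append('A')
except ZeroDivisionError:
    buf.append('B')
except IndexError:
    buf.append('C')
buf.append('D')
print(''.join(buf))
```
CD

IndexError is caught by its specific handler, not ZeroDivisionError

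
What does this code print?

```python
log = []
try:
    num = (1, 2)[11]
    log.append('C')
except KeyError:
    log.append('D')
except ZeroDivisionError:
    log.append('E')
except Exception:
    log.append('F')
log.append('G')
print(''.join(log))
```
FG

IndexError not specifically caught, falls to Exception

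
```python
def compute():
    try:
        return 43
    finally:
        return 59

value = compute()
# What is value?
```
59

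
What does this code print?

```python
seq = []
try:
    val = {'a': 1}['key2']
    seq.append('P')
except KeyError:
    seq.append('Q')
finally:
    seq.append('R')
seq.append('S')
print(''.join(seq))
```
QRS

finally always runs, even after exception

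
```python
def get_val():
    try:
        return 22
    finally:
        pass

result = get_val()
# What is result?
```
22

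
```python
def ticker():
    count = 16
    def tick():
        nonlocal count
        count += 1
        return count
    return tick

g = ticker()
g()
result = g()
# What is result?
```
18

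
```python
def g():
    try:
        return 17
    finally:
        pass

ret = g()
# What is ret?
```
17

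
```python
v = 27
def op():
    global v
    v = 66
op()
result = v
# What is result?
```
66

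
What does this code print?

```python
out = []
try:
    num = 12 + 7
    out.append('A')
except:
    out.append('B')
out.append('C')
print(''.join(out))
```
AC

No exception, try block completes normally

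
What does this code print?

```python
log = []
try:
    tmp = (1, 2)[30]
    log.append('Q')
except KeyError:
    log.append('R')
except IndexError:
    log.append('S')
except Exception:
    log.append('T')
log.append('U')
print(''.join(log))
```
SU

IndexError matches before generic Exception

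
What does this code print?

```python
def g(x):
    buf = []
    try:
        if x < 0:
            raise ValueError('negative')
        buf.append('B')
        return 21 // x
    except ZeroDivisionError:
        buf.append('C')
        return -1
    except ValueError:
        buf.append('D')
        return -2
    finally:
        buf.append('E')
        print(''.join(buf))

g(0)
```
BCE

x=0 causes ZeroDivisionError, caught, finally prints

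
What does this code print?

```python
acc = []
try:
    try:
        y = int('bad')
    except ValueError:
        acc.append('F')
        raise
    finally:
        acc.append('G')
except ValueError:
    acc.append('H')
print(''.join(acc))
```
FGH

finally runs before re-raised exception propagates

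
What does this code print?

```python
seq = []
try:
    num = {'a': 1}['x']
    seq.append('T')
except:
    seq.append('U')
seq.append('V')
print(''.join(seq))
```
UV

Exception raised in try, caught by bare except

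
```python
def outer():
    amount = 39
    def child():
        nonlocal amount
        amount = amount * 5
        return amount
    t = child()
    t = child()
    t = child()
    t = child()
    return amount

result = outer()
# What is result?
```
24375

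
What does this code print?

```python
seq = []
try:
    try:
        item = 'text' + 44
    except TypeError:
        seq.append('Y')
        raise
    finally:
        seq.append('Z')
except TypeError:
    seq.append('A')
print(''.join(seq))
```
YZA

finally runs before re-raised exception propagates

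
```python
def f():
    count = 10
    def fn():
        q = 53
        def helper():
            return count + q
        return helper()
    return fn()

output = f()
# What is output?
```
63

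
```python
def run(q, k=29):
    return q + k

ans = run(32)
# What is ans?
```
61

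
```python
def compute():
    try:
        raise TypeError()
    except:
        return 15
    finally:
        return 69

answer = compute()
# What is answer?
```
69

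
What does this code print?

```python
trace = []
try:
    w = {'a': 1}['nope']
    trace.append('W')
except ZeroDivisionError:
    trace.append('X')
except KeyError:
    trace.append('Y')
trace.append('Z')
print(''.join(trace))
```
YZ

KeyError is caught by its specific handler, not ZeroDivisionError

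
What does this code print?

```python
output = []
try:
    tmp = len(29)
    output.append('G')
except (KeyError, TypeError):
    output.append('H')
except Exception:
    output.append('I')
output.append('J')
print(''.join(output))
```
HJ

TypeError matches tuple containing it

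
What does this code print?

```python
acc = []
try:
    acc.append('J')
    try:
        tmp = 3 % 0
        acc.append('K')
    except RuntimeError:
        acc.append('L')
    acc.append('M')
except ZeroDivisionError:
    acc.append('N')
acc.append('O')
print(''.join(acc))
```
JNO

Inner handler doesn't match, propagates to outer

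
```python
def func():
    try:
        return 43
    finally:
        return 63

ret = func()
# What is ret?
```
63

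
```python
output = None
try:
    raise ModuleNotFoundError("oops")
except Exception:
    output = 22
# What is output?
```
22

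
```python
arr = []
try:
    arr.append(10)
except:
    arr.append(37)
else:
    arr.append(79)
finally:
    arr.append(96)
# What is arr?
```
[10, 79, 96]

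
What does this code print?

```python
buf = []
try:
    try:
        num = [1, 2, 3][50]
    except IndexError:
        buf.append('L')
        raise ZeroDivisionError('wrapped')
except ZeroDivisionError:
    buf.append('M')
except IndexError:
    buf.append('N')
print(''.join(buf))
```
LM

New ZeroDivisionError raised, caught by outer ZeroDivisionError handler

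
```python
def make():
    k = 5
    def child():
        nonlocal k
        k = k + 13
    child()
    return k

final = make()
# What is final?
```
18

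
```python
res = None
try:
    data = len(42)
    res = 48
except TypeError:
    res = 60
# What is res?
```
60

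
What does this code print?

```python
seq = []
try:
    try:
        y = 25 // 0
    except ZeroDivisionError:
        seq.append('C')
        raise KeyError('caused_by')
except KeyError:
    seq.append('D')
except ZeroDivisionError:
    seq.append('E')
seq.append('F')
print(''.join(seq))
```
CDF

KeyError raised and caught, original ZeroDivisionError not re-raised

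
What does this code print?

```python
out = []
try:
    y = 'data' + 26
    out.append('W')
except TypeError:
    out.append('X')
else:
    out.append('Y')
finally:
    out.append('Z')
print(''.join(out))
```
XZ

Exception: except runs, else skipped, finally runs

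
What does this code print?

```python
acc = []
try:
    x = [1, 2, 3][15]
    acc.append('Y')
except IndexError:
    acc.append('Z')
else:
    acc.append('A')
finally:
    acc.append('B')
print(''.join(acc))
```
ZB

Exception: except runs, else skipped, finally runs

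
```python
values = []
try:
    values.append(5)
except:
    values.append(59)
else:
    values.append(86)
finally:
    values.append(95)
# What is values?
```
[5, 86, 95]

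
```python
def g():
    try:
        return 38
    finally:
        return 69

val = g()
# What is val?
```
69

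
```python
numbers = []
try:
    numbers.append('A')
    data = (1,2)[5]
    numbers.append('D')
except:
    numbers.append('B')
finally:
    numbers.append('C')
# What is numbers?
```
['A', 'B', 'C']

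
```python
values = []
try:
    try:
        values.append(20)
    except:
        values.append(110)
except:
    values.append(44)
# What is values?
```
[20]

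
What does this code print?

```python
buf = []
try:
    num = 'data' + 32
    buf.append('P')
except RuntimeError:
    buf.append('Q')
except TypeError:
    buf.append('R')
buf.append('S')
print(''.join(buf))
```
RS

TypeError is caught by its specific handler, not RuntimeError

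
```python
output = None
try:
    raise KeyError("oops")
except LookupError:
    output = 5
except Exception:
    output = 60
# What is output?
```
5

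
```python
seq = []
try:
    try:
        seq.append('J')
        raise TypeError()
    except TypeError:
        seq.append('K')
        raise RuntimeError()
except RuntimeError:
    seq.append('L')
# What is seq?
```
['J', 'K', 'L']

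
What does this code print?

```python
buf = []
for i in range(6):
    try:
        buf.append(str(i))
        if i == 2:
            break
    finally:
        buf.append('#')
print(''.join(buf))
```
0#1#2#

finally runs even when breaking out of loop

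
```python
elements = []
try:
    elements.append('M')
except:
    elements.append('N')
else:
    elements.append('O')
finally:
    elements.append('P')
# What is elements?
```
['M', 'O', 'P']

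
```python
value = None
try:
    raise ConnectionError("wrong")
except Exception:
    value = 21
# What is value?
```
21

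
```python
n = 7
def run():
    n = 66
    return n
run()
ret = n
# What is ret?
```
7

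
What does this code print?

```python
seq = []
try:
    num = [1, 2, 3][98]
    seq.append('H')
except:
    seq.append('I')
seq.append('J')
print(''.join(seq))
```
IJ

Exception raised in try, caught by bare except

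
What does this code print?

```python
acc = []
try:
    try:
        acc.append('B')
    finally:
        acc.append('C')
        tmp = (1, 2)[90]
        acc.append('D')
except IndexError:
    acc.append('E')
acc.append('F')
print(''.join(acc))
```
BCEF

Exception in inner finally caught by outer except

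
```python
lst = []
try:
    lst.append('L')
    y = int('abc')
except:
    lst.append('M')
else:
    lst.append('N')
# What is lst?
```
['L', 'M']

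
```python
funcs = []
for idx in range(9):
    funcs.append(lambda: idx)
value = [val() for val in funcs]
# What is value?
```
[8, 8, 8, 8, 8, 8, 8, 8, 8]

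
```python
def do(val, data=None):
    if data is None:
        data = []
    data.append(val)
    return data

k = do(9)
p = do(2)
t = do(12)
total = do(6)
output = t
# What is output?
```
[12]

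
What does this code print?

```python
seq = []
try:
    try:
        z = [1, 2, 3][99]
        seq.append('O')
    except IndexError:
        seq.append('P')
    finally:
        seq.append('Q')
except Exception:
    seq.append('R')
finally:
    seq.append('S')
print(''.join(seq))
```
PQS

Both finally blocks run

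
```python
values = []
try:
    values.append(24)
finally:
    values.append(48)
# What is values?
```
[24, 48]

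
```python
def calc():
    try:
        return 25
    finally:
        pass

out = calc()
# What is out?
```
25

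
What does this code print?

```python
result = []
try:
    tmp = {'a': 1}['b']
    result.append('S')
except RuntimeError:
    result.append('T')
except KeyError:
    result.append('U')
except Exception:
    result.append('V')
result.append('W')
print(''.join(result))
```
UW

KeyError matches before generic Exception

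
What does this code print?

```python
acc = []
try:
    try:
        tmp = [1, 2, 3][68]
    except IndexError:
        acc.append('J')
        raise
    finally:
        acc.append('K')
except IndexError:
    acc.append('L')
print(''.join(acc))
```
JKL

finally runs before re-raised exception propagates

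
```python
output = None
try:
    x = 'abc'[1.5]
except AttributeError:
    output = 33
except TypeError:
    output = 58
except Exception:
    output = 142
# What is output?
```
58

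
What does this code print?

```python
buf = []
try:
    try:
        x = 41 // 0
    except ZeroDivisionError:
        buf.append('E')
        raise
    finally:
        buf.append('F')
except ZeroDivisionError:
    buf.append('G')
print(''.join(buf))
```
EFG

finally runs before re-raised exception propagates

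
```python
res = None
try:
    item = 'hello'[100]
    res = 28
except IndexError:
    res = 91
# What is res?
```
91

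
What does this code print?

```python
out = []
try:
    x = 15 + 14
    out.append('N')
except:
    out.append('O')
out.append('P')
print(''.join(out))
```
NP

No exception, try block completes normally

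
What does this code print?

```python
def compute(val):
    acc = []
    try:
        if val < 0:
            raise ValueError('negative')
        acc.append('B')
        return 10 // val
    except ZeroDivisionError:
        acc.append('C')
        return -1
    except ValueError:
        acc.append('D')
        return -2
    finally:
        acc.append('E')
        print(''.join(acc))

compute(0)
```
BCE

val=0 causes ZeroDivisionError, caught, finally prints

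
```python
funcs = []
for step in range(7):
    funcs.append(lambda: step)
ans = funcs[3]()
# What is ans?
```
6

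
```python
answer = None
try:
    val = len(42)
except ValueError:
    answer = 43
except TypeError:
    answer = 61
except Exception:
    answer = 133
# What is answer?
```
61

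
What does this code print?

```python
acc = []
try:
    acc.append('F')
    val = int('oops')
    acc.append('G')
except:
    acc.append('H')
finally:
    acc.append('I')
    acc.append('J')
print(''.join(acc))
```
FHIJ

Code before exception runs, then except, then all of finally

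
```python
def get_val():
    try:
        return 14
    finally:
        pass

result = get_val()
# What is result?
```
14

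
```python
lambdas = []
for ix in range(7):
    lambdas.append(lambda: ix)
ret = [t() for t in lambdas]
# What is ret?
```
[6, 6, 6, 6, 6, 6, 6]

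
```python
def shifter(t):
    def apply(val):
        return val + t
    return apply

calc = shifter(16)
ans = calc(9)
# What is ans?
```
25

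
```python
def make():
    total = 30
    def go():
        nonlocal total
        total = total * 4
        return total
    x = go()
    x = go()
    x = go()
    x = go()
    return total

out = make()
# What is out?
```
7680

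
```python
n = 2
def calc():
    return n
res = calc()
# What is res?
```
2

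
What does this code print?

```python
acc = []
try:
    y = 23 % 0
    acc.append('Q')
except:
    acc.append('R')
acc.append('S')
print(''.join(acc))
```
RS

Exception raised in try, caught by bare except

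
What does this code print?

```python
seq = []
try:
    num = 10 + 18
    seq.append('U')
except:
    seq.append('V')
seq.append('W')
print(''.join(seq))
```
UW

No exception, try block completes normally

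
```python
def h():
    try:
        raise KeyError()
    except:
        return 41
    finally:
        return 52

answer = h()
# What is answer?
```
52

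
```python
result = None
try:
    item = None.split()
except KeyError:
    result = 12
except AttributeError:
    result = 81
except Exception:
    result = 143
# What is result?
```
81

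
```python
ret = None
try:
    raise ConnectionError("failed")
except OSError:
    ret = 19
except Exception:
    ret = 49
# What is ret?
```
19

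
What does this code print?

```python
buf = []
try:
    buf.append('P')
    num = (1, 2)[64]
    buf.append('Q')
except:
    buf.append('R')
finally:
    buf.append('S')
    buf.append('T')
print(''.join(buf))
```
PRST

Code before exception runs, then except, then all of finally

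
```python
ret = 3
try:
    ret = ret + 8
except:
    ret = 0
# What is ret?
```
11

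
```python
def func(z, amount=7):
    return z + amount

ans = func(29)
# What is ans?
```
36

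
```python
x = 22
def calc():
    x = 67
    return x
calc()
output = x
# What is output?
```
22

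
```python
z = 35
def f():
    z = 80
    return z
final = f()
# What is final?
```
80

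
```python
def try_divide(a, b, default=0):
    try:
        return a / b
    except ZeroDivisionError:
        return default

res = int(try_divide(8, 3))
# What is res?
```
2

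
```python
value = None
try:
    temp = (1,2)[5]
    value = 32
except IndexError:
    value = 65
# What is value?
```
65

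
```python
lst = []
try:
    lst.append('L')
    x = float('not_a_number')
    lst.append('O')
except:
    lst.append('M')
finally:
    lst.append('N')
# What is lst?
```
['L', 'M', 'N']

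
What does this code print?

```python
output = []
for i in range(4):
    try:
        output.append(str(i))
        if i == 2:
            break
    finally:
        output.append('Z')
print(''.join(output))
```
0Z1Z2Z

finally runs even when breaking out of loop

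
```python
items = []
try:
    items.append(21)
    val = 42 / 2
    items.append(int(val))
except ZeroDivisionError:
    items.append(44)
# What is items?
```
[21, 21]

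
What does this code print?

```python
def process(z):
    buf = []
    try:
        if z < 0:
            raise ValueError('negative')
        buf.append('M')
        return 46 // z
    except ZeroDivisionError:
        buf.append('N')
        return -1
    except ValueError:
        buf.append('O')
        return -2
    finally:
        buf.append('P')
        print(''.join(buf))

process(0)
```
MNP

z=0 causes ZeroDivisionError, caught, finally prints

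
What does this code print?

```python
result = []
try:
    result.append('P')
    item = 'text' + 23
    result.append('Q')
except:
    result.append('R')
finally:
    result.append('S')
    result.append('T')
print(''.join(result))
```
PRST

Code before exception runs, then except, then all of finally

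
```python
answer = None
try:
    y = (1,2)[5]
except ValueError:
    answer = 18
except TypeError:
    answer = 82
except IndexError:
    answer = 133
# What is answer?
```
133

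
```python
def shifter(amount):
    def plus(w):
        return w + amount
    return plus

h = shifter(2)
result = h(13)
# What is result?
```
15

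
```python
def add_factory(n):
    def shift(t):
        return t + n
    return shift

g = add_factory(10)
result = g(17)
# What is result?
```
27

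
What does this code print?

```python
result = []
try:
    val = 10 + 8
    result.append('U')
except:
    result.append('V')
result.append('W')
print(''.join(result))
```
UW

No exception, try block completes normally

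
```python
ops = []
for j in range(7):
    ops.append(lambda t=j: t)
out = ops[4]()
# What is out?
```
4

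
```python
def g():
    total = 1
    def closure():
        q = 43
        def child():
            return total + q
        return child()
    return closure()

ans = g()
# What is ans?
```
44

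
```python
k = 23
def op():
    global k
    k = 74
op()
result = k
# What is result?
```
74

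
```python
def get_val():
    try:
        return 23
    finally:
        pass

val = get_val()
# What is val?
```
23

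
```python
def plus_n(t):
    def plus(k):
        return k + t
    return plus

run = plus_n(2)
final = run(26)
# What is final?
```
28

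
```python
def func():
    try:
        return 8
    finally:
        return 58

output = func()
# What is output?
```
58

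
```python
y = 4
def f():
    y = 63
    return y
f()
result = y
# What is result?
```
4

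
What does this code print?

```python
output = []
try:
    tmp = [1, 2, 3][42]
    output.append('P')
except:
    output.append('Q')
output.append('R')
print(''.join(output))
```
QR

Exception raised in try, caught by bare except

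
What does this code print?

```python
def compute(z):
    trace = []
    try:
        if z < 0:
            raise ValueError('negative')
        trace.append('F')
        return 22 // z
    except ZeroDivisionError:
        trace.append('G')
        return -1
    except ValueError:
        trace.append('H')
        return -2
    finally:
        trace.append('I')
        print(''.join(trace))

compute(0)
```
FGI

z=0 causes ZeroDivisionError, caught, finally prints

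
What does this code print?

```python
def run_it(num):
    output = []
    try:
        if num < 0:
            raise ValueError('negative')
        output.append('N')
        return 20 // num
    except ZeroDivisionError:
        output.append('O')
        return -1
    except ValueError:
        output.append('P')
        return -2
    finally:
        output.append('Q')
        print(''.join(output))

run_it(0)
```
NOQ

num=0 causes ZeroDivisionError, caught, finally prints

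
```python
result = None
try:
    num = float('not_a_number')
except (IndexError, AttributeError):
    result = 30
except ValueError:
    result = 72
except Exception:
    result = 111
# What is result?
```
72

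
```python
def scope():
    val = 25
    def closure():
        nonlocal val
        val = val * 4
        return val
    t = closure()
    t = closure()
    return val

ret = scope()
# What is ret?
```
400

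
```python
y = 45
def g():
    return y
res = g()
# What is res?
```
45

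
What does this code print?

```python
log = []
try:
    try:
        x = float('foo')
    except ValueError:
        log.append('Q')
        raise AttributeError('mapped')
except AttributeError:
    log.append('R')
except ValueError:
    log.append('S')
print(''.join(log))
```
QR

New AttributeError raised, caught by outer AttributeError handler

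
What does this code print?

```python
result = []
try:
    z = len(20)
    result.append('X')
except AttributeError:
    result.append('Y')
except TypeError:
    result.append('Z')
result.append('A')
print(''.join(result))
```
ZA

TypeError is caught by its specific handler, not AttributeError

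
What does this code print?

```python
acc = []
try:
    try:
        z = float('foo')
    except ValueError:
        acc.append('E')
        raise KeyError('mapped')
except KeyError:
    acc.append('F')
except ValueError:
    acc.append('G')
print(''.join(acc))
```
EF

New KeyError raised, caught by outer KeyError handler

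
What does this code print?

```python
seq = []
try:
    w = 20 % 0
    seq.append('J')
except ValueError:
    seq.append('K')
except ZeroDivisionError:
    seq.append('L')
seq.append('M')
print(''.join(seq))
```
LM

ZeroDivisionError is caught by its specific handler, not ValueError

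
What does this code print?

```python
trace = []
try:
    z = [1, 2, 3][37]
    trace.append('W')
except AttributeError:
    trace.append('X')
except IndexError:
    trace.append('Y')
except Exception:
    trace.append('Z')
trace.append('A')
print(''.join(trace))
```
YA

IndexError matches before generic Exception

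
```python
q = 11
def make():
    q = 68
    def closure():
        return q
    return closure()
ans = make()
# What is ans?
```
68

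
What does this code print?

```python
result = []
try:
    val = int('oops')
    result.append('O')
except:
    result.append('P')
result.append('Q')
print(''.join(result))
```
PQ

Exception raised in try, caught by bare except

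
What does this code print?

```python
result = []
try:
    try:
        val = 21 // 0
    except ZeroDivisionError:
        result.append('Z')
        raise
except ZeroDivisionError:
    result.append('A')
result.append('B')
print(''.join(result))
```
ZAB

raise without argument re-raises current exception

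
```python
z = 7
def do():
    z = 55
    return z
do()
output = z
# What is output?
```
7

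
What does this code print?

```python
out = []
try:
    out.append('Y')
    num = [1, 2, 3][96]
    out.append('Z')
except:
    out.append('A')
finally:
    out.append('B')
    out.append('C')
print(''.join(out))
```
YABC

Code before exception runs, then except, then all of finally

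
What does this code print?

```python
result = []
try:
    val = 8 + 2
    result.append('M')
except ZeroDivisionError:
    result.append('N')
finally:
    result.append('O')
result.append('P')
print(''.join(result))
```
MOP

finally runs after normal execution too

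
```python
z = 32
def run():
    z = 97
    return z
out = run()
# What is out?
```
97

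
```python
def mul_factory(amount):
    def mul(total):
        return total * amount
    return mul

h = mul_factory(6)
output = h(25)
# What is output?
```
150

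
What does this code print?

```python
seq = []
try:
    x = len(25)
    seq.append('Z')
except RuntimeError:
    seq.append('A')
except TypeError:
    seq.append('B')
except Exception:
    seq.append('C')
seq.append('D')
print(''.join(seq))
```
BD

TypeError matches before generic Exception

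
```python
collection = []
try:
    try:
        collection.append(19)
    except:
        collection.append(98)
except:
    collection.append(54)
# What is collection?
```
[19]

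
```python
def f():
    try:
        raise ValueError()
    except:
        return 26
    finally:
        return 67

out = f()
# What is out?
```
67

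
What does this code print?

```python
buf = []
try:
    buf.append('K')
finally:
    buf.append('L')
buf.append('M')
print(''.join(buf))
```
KLM

try/finally without except, no exception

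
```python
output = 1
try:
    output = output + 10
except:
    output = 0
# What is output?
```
11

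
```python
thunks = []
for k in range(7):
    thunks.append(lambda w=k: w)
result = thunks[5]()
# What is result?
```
5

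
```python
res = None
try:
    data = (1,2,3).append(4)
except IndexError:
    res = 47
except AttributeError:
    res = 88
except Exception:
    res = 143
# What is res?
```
88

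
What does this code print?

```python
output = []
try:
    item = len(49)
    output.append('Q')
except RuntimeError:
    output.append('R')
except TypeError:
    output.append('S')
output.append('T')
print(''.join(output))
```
ST

TypeError is caught by its specific handler, not RuntimeError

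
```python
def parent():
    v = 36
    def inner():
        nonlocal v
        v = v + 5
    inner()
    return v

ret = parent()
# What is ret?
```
41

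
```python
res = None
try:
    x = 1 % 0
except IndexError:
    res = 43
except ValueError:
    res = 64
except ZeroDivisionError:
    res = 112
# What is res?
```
112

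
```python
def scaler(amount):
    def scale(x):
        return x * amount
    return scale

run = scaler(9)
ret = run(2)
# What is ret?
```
18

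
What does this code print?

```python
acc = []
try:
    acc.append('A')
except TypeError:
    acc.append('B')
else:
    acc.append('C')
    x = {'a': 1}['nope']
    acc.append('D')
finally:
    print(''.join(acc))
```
AC

Try succeeds, else appends 'C', KeyError in else is uncaught, finally prints before exception propagates ('D' never appended)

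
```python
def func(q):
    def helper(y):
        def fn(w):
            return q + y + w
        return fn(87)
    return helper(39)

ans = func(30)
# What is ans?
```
156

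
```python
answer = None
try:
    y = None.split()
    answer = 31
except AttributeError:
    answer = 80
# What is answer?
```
80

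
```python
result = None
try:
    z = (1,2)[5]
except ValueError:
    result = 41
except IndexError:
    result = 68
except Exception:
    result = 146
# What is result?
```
68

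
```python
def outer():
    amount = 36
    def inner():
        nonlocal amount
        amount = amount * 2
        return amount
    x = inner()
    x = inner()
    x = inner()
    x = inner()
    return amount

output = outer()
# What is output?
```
576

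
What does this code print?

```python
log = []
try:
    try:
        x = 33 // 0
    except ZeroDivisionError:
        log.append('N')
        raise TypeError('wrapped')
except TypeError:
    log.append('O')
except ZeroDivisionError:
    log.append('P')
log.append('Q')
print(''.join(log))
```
NOQ

TypeError raised and caught, original ZeroDivisionError not re-raised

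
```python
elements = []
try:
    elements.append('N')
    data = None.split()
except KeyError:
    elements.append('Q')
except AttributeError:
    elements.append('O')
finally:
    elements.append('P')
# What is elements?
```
['N', 'O', 'P']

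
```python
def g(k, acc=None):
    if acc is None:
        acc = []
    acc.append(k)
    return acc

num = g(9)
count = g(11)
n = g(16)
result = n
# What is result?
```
[16]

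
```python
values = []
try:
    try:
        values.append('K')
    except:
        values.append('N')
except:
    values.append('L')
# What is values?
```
['K']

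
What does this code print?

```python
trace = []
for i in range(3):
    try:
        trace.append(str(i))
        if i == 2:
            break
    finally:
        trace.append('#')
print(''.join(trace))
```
0#1#2#

finally runs even when breaking out of loop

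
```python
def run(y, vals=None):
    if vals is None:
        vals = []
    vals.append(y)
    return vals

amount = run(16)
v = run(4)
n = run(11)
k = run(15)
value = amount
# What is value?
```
[16]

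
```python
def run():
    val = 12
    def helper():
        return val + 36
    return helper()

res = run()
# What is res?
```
48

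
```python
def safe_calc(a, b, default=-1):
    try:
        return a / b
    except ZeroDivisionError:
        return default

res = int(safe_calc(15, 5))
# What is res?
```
3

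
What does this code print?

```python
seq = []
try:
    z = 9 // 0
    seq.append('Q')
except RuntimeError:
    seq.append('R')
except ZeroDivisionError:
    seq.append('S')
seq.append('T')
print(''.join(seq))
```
ST

ZeroDivisionError is caught by its specific handler, not RuntimeError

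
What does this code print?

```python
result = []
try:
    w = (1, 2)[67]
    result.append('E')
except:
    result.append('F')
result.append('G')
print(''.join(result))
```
FG

Exception raised in try, caught by bare except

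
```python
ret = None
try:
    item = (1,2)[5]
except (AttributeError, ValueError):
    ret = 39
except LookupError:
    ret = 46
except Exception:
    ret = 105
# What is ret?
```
46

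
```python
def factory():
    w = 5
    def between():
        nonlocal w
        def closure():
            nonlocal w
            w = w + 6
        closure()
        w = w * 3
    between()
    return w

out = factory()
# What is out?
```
33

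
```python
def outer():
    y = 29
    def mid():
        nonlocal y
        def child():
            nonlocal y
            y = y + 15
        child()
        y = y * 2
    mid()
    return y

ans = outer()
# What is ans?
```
88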